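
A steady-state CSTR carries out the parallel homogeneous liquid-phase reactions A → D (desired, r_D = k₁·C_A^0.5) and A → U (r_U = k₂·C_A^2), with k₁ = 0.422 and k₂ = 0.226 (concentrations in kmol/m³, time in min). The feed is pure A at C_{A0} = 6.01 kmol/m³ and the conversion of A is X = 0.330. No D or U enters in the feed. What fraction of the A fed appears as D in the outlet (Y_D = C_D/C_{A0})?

0.0619

Exit C_A = C_{A0}(1−X) = 6.01×0.670 = 4.027 kmol/m³.
In a CSTR the entire volume is at exit conditions, so r_D = 0.422×4.027^0.5 = 0.8468 and r_U = 0.226×4.027^2 = 3.664.
Fraction of consumed A going to D: r_D/(r_D+r_U) = 0.1877.
C_D = 0.1877·C_{A0}·X = 0.1877×6.01×0.330 = 0.372 kmol/m³; Y_D = C_D/C_{A0} = 0.0619.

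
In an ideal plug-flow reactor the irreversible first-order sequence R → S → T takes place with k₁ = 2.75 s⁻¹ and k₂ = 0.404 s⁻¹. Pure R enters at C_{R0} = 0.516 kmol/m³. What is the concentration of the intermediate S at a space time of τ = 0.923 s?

For first-order series with pure R initially, C_S(τ) = k₁C_{R0}/(k₂−k₁)·(e^(−k₁τ) − e^(−k₂τ)).
e^(−k₁τ) = e^(−2.75×0.923) = e^(−2.538) = 0.07900; e^(−k₂τ) = e^(−0.3729) = 0.6887.
C_S = 2.75×0.516/(0.404−2.75) × (0.07900−0.6887) = (-0.6049)×(-0.6097) = 0.3688 kmol/m³.

0.369 kmol/m³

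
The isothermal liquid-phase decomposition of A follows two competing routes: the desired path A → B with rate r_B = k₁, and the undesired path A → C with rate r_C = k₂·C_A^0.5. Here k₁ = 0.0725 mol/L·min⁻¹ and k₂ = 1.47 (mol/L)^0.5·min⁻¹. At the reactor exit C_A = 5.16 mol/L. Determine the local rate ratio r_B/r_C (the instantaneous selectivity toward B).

S_{B/C} = r_B/r_C = (k₁)/(k₂·C_A^0.5) = (k₁/k₂)·C_A^-0.5.
= (0.0725) / (1.47×5.160^0.5) = 0.07250/3.339 = 0.0217.

0.0217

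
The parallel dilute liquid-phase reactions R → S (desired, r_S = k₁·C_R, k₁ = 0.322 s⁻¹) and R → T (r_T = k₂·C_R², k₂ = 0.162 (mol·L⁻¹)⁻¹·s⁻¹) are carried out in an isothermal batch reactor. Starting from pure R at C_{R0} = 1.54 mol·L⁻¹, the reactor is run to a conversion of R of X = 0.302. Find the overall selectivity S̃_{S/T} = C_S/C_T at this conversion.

C_R = C_{R0}(1−X) = 1.075 mol·L⁻¹.
Along a PFR/batch, dC_S/dC_R = −r_S/(r_S+r_T) = −k₁/(k₁+k₂·C_R).
Integrating from C_{R0} to C_R: C_S = (0.322/0.162)·ln[(0.322+0.162·1.54)/(0.322+0.162·1.07)] = 1.988·ln(0.5715/0.4961) = 0.2810 mol·L⁻¹.
C_T = (C_{R0}−C_R)−C_S = 0.1841 mol·L⁻¹; S̃_{S/T} = 0.2810/0.1841 = 1.53.

1.53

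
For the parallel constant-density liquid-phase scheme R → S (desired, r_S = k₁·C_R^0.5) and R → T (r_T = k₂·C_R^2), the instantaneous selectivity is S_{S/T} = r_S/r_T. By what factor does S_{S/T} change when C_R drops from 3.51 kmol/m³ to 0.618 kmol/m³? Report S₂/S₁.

13.5

S_{S/T} = (k₁/k₂)·C_R^-1.5, so S₂/S₁ = (C_{R,2}/C_{R,1})^-1.5.
= (0.618/3.51)^(-1.5) = (0.1761)^(-1.5) = 13.5.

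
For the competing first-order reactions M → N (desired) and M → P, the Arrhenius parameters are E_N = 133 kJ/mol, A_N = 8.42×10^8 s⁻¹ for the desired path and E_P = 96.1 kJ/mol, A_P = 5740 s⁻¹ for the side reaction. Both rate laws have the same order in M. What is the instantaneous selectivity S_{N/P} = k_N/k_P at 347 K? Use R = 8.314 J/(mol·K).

With equal orders, S_{N/P} = k_N/k_P = (A_N/A_P)·exp[(E_P−E_N)/(RT)].
(E_P−E_N)/(RT) = (96.1−133)×10³/(8.314×347) = -36900/2885 = -12.79.
k_N/k_P = (8.42×10^8/5740)·exp(-12.79) = 1.467×10^5 × 2.787×10^-6 = 0.409.

0.409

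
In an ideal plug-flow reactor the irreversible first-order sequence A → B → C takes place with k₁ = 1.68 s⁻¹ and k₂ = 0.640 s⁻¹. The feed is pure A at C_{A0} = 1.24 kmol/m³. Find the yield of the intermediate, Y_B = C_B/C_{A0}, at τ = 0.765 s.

0.543

For first-order series with pure A initially, C_B(τ) = k₁C_{A0}/(k₂−k₁)·(e^(−k₁τ) − e^(−k₂τ)).
e^(−k₁τ) = e^(−1.68×0.765) = e^(−1.285) = 0.2766; e^(−k₂τ) = e^(−0.4896) = 0.6129.
C_B = 1.68×1.24/(0.640−1.68) × (0.2766−0.6129) = (-2.003)×(-0.3363) = 0.6736 kmol/m³.
Y_B = C_B/C_{A0} = 0.6736/1.24 = 0.543.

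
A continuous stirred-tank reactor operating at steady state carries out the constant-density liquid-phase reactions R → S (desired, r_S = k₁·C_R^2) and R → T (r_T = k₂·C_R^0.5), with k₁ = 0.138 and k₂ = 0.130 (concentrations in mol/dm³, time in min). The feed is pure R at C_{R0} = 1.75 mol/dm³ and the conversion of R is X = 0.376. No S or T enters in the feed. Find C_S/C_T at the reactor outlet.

1.21

Exit C_R = C_{R0}(1−X) = 1.75×0.624 = 1.092 mol/dm³.
In a CSTR the entire volume is at exit conditions, so r_S = 0.138×1.092^2 = 0.1646 and r_T = 0.130×1.092^0.5 = 0.1358.
Overall selectivity = C_S/C_T = r_Sτ/(r_Tτ) = r_S/r_T = 1.21.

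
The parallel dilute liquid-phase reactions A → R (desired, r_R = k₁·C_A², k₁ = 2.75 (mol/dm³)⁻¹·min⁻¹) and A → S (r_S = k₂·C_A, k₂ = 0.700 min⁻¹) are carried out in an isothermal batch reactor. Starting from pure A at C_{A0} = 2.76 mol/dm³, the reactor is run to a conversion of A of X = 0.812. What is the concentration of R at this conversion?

C_A = C_{A0}(1−X) = 0.5189 mol/dm³.
Along a PFR/batch, dC_S/dC_A = −r_S/(r_R+r_S) = −k₂/(k₂+k₁·C_A).
Integrating from C_{A0} to C_A: C_S = (0.700/2.75)·ln[(0.700+2.75·2.76)/(0.700+2.75·0.519)] = 0.2545·ln(8.290/2.127) = 0.3463 mol/dm³.
Then C_R = (C_{A0}−C_A) − C_S = 2.241 − 0.3463 = 1.895 mol/dm³.

1.89 mol/dm³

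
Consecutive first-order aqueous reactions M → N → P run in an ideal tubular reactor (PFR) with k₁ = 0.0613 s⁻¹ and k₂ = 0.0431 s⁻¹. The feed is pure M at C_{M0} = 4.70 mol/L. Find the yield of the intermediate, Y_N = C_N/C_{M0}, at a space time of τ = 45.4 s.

0.268

Solving the coupled first-order balances gives C_N(τ) = [k₁/(k₂−k₁)]·C_{M0}·(e^(−k₁τ) − e^(−k₂τ)).
e^(−k₁τ) = e^(−0.0613×45.4) = e^(−2.783) = 0.06185; e^(−k₂τ) = e^(−1.957) = 0.1413.
C_N = 0.0613×4.70/(0.0431−0.0613) × (0.06185−0.1413) = (-15.83)×(-0.07947) = 1.258 mol/L.
Y_N = C_N/C_{M0} = 1.258/4.70 = 0.268.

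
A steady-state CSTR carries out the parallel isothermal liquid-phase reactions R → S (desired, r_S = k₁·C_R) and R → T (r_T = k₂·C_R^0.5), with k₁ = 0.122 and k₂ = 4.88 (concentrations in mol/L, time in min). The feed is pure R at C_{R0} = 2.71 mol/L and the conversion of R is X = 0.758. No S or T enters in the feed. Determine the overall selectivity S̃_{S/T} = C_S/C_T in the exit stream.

Exit C_R = C_{R0}(1−X) = 2.71×0.242 = 0.6558 mol/L.
Rates in a CSTR are evaluated at the outlet concentration: r_S = 0.122×0.6558 = 0.08001, r_T = 4.88×0.6558^0.5 = 3.952.
Overall selectivity = C_S/C_T = r_Sτ/(r_Tτ) = r_S/r_T = 0.0202.

0.0202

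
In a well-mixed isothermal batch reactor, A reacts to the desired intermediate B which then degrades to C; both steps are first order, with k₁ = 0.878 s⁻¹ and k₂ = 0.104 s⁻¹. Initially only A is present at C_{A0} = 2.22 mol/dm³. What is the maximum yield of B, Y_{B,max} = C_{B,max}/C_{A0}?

For a first-order series the maximum intermediate yield is C_{B,max}/C_{A0} = (k₁/k₂)^[k₂/(k₂−k₁)].
= (0.878/0.104)^(0.104/(0.104−0.878)) = (8.442)^(-0.1344) = 0.7508.

0.751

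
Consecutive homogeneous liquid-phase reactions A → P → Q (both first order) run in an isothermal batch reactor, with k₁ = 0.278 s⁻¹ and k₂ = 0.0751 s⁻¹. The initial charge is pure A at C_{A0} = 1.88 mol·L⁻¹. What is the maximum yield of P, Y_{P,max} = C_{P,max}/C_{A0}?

For a first-order series the maximum intermediate yield is C_{P,max}/C_{A0} = (k₁/k₂)^[k₂/(k₂−k₁)].
= (0.278/0.0751)^(0.0751/(0.0751−0.278)) = (3.702)^(-0.3701) = 0.6160.

0.616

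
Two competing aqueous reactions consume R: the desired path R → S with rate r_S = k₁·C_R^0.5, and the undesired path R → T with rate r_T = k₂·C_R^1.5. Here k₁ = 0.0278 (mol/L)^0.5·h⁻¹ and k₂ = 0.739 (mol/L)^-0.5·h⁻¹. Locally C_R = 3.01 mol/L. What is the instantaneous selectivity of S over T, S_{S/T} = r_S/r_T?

S_{S/T} = r_S/r_T = (k₁·C_R^0.5)/(k₂·C_R^1.5) = (k₁/k₂)·C_R⁻¹.
= (0.0278×3.010^0.5) / (0.739×3.010^1.5) = 0.04823/3.859 = 0.0125.

0.0125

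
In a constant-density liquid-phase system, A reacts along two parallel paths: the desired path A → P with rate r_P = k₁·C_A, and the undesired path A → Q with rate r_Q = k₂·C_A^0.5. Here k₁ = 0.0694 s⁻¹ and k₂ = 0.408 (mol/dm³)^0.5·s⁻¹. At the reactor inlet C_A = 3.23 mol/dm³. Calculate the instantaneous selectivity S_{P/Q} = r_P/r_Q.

S_{P/Q} = r_P/r_Q = (k₁·C_A)/(k₂·C_A^0.5) = (k₁/k₂)·C_A^0.5.
= (0.0694×3.230) / (0.408×3.230^0.5) = 0.2242/0.7333 = 0.306.

0.306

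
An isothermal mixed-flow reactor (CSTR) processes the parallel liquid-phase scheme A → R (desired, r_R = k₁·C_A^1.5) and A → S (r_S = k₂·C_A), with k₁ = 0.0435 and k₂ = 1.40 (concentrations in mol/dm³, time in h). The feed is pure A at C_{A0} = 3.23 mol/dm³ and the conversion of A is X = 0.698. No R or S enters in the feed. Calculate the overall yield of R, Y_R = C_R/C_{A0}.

Exit C_A = C_{A0}(1−X) = 3.23×0.302 = 0.9755 mol/dm³.
A CSTR operates uniformly at the exit composition, giving r_R = 0.04191 and r_S = 1.366 (each k·C_A^n at C_A = 0.9755).
Fraction of consumed A going to R: r_R/(r_R+r_S) = 0.02977.
C_R = 0.02977·C_{A0}·X = 0.02977×3.23×0.698 = 0.0671 mol/dm³; Y_R = C_R/C_{A0} = 0.0208.

0.0208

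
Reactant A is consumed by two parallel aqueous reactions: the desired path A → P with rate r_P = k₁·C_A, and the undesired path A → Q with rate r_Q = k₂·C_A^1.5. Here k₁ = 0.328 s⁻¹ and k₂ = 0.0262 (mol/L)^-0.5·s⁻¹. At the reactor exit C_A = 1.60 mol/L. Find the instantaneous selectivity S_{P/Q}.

S_{P/Q} = r_P/r_Q = (k₁·C_A)/(k₂·C_A^1.5) = (k₁/k₂)·C_A^-0.5.
= (0.328×1.600) / (0.0262×1.600^1.5) = 0.5248/0.05303 = 9.90.

9.90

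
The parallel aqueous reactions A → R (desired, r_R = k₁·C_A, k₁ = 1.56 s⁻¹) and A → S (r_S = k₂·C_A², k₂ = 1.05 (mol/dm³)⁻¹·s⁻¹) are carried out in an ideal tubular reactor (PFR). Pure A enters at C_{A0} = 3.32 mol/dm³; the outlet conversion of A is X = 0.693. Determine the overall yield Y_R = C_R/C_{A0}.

C_A = C_{A0}(1−X) = 1.019 mol/dm³.
Along a PFR/batch, dC_R/dC_A = −r_R/(r_R+r_S) = −k₁/(k₁+k₂·C_A).
Integrating from C_{A0} to C_A: C_R = (1.56/1.05)·ln[(1.56+1.05·3.32)/(1.56+1.05·1.02)] = 1.486·ln(5.046/2.630) = 0.9680 mol/dm³.
Y_R = C_R/C_{A0} = 0.9680/3.32 = 0.292.

0.292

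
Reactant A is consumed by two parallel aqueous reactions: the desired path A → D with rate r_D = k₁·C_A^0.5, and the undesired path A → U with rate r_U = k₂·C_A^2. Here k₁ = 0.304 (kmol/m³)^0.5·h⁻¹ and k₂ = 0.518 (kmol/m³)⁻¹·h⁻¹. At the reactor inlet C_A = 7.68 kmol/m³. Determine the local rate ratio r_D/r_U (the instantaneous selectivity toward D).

0.0276

S_{D/U} = r_D/r_U = (k₁·C_A^0.5)/(k₂·C_A^2) = (k₁/k₂)·C_A^-1.5.
= (0.304×7.680^0.5) / (0.518×7.680^2) = 0.8425/30.55 = 0.0276.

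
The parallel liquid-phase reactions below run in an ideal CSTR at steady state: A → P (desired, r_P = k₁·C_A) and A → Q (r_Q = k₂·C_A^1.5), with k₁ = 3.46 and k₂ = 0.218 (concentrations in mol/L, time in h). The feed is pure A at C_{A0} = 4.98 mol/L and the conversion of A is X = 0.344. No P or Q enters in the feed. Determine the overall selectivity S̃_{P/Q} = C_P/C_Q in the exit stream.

8.78

Exit C_A = C_{A0}(1−X) = 4.98×0.656 = 3.267 mol/L.
A CSTR operates uniformly at the exit composition, giving r_P = 11.30 and r_Q = 1.287 (each k·C_A^n at C_A = 3.267).
Overall selectivity = C_P/C_Q = r_Pτ/(r_Qτ) = r_P/r_Q = 8.78.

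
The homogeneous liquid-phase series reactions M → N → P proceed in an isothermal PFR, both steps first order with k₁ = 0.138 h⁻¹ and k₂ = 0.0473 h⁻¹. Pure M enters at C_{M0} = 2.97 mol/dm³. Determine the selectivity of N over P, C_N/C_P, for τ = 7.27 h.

For first-order series with pure M initially, C_N(τ) = k₁C_{M0}/(k₂−k₁)·(e^(−k₁τ) − e^(−k₂τ)).
e^(−k₁τ) = e^(−0.138×7.27) = e^(−1.003) = 0.3667; e^(−k₂τ) = e^(−0.3439) = 0.7090.
C_N = 0.138×2.97/(0.0473−0.138) × (0.3667−0.7090) = (-4.519)×(-0.3423) = 1.547 mol/dm³.
C_M = C_{M0}e^(−k₁τ) = 1.089 mol/dm³, so C_P = C_{M0}−C_M−C_N = 0.3340 mol/dm³; C_N/C_P = 4.63.

4.63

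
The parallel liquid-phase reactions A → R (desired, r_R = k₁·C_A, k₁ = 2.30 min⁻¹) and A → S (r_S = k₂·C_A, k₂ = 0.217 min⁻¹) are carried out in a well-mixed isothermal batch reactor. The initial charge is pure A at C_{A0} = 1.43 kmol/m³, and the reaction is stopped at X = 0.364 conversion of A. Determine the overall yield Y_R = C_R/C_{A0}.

C_A = C_{A0}(1−X) = 0.9095 kmol/m³.
Both paths are first order in A, so the instantaneous fraction to R is constant: dC_R/d(−C_A) = k₁/(k₁+k₂) = 0.9138.
C_R = 0.9138·(C_{A0}−C_A) = 0.9138×0.5205 = 0.476 kmol/m³.
Y_R = C_R/C_{A0} = 0.4756/1.43 = 0.333.

0.333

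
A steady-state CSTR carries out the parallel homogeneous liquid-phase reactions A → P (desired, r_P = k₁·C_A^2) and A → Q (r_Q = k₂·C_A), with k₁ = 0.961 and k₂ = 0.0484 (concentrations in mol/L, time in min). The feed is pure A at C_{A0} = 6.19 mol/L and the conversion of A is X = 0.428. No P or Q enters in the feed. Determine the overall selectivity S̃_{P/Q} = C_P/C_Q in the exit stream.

70.3

Exit C_A = C_{A0}(1−X) = 6.19×0.572 = 3.541 mol/L.
In a CSTR the entire volume is at exit conditions, so r_P = 0.961×3.541^2 = 12.05 and r_Q = 0.0484×3.541 = 0.1714.
Overall selectivity = C_P/C_Q = r_Pτ/(r_Qτ) = r_P/r_Q = 70.3.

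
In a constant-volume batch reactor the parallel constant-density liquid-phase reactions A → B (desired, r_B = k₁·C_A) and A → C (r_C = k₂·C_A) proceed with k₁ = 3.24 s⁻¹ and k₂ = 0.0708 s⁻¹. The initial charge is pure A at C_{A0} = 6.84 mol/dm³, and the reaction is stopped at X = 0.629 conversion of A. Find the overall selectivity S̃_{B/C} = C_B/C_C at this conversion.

45.8

C_A = C_{A0}(1−X) = 2.538 mol/dm³.
Both paths are first order in A, so the instantaneous fraction to B is constant: dC_B/d(−C_A) = k₁/(k₁+k₂) = 0.9786.
C_B = 0.9786·(C_{A0}−C_A) = 0.9786×4.302 = 4.21 mol/dm³.
C_C = (C_{A0}−C_A)−C_B = 0.09200 mol/dm³; S̃_{B/C} = 4.210/0.09200 = 45.8.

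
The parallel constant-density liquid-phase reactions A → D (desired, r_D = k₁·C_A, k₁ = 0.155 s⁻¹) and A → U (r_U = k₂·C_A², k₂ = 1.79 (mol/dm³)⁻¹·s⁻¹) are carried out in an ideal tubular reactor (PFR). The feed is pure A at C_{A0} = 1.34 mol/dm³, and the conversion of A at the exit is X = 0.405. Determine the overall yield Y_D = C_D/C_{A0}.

C_A = C_{A0}(1−X) = 0.7973 mol/dm³.
Along a PFR/batch, dC_D/dC_A = −r_D/(r_D+r_U) = −k₁/(k₁+k₂·C_A).
Integrating from C_{A0} to C_A: C_D = (0.155/1.79)·ln[(0.155+1.79·1.34)/(0.155+1.79·0.797)] = 0.08659·ln(2.554/1.582) = 0.04145 mol/dm³.
Y_D = C_D/C_{A0} = 0.04145/1.34 = 0.0309.

0.0309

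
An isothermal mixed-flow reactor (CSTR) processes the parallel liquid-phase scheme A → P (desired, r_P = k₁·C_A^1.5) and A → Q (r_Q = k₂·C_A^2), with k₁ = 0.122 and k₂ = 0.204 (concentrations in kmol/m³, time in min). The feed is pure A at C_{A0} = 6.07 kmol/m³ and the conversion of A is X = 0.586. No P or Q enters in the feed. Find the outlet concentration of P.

Exit C_A = C_{A0}(1−X) = 6.07×0.414 = 2.513 kmol/m³.
In a CSTR the entire volume is at exit conditions, so r_P = 0.122×2.513^1.5 = 0.4860 and r_Q = 0.204×2.513^2 = 1.288.
Fraction of consumed A going to P: r_P/(r_P+r_Q) = 0.2739.
C_P = 0.2739·C_{A0}·X = 0.2739×6.07×0.586 = 0.974 kmol/m³.

0.974 kmol/m³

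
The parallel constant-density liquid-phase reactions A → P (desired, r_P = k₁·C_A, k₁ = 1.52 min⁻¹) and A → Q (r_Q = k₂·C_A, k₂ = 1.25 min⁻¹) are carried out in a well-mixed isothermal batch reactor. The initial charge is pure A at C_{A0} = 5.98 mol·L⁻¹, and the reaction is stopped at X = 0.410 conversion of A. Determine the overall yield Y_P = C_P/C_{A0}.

0.225

C_A = C_{A0}(1−X) = 3.528 mol·L⁻¹.
Both paths are first order in A, so the instantaneous fraction to P is constant: dC_P/d(−C_A) = k₁/(k₁+k₂) = 0.5487.
C_P = 0.5487·(C_{A0}−C_A) = 0.5487×2.452 = 1.35 mol·L⁻¹.
Y_P = C_P/C_{A0} = 1.345/5.98 = 0.225.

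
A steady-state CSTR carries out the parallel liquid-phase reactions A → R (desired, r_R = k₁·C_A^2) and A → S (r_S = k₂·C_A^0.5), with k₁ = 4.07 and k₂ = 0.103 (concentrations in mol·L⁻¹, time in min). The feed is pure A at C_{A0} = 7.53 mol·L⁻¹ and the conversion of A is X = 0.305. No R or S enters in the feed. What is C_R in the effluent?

2.29 mol·L⁻¹

Exit C_A = C_{A0}(1−X) = 7.53×0.695 = 5.233 mol·L⁻¹.
In a CSTR the entire volume is at exit conditions, so r_R = 4.07×5.233^2 = 111.5 and r_S = 0.103×5.233^0.5 = 0.2356.
Fraction of consumed A going to R: r_R/(r_R+r_S) = 0.9979.
C_R = 0.9979·C_{A0}·X = 0.9979×7.53×0.305 = 2.29 mol·L⁻¹.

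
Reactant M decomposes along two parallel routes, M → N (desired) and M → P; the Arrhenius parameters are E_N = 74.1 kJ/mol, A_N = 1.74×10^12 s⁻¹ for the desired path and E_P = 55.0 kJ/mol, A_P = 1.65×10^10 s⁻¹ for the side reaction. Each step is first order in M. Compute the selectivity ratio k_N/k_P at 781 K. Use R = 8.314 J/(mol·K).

5.57

k_N/k_P = (A_N/A_P)·exp[−(E_N−E_P)/(RT)] = (A_N/A_P)·exp[(E_P−E_N)/(RT)].
(E_P−E_N)/(RT) = (55.0−74.1)×10³/(8.314×781) = -19100/6493 = -2.942.
k_N/k_P = (1.74×10^12/1.65×10^10)·exp(-2.942) = 105.5 × 0.05279 = 5.57.
Since E_N > E_P, raising the temperature improves selectivity toward N.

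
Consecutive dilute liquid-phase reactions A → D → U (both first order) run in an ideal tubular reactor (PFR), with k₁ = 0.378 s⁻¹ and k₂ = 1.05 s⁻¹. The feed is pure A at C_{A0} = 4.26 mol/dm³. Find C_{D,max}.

Evaluating C_D at τ_opt = ln(k₂/k₁)/(k₂−k₁) gives C_{D,max}/C_{A0} = (k₁/k₂)^[k₂/(k₂−k₁)].
= (0.378/1.05)^(1.05/(1.05−0.378)) = (0.3600)^(1.562) = 0.2026.
C_{D,max} = 0.2026×4.26 = 0.863 mol/dm³.

0.863 mol/dm³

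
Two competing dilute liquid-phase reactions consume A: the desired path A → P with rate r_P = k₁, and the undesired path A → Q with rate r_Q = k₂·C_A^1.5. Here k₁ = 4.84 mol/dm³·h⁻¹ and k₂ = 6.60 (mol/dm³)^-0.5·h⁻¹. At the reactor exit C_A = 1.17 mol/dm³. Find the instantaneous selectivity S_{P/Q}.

S_{P/Q} = r_P/r_Q = (k₁)/(k₂·C_A^1.5) = (k₁/k₂)·C_A^-1.5.
= (4.84) / (6.60×1.170^1.5) = 4.840/8.353 = 0.579.

0.579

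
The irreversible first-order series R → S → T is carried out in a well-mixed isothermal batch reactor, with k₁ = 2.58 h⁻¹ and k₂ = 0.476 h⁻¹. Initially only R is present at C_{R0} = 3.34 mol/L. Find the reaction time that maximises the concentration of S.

0.803 h

The intermediate peaks when r₁ = r₂, i.e. k₁e^(−k₁t) = k₂e^(−k₂t), giving t_opt = ln(k₂/k₁)/(k₂−k₁).
= ln(0.476/2.58)/(0.476−2.58) = ln(0.1845)/-2.104 = -1.690/-2.104 = 0.803 h.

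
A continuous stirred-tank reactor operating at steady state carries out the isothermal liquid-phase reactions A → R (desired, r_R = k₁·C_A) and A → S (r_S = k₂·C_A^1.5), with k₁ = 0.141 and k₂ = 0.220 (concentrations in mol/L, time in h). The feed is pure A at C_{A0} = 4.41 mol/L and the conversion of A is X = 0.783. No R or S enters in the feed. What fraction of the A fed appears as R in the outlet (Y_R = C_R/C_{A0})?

Exit C_A = C_{A0}(1−X) = 4.41×0.217 = 0.9570 mol/L.
In a CSTR the entire volume is at exit conditions, so r_R = 0.141×0.9570 = 0.1349 and r_S = 0.220×0.9570^1.5 = 0.2060.
Fraction of consumed A going to R: r_R/(r_R+r_S) = 0.3958.
C_R = 0.3958·C_{A0}·X = 0.3958×4.41×0.783 = 1.37 mol/L; Y_R = C_R/C_{A0} = 0.310.

0.310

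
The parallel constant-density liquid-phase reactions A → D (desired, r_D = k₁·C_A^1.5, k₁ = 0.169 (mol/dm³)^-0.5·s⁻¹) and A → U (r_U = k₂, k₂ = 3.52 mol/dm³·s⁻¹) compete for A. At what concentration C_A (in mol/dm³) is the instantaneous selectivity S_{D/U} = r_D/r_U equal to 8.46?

S_{D/U} = (k₁/k₂)·C_A^1.5 ⇒ C_A = (S·k₂/k₁)^(1/1.5).
= (8.46×3.52/0.169)^(0.6667) = (176.2)^(0.6667) = 31.4 mol/dm³.

31.4 mol/dm³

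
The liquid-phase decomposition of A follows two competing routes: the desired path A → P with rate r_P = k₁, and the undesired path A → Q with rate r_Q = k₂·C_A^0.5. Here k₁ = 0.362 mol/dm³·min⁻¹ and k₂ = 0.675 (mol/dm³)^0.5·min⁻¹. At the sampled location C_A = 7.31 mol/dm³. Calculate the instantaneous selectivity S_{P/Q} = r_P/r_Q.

S_{P/Q} = r_P/r_Q = (k₁)/(k₂·C_A^0.5) = (k₁/k₂)·C_A^-0.5.
= (0.362) / (0.675×7.310^0.5) = 0.3620/1.825 = 0.198.
The undesired path is higher order in A, so low C_A (CSTR or dilute feed) favours P.

0.198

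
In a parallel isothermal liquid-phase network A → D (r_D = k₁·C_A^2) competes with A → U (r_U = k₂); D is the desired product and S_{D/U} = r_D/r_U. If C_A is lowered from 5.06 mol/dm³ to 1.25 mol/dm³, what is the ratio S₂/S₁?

0.0610

S_{D/U} = (k₁/k₂)·C_A^2, so S₂/S₁ = (C_{A,2}/C_{A,1})^2.
= (1.25/5.06)^2 = (0.2470)^2 = 0.0610.
Selectivity toward D falls as C_A falls — high-concentration operation is favoured.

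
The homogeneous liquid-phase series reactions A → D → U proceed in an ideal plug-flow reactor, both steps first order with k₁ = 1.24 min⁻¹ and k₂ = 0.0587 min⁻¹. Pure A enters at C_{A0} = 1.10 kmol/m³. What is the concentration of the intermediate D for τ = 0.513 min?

The intermediate concentration in a first-order A→B→C sequence is C_D = k₁C_{A0}(e^(−k₁τ) − e^(−k₂τ))/(k₂−k₁).
e^(−k₁τ) = e^(−1.24×0.513) = e^(−0.6361) = 0.5293; e^(−k₂τ) = e^(−0.03011) = 0.9703.
C_D = 1.24×1.10/(0.0587−1.24) × (0.5293−0.9703) = (-1.155)×(-0.4410) = 0.5092 kmol/m³.

0.509 kmol/m³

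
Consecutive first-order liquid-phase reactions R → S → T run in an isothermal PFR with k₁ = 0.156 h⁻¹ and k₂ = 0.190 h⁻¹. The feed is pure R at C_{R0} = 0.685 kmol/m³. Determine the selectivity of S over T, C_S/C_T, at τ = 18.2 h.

Solving the coupled first-order balances gives C_S(τ) = [k₁/(k₂−k₁)]·C_{R0}·(e^(−k₁τ) − e^(−k₂τ)).
e^(−k₁τ) = e^(−0.156×18.2) = e^(−2.839) = 0.05847; e^(−k₂τ) = e^(−3.458) = 0.03149.
C_S = 0.156×0.685/(0.190−0.156) × (0.05847−0.03149) = 3.143×0.02698 = 0.08480 kmol/m³.
C_R = C_{R0}e^(−k₁τ) = 0.04005 kmol/m³, so C_T = C_{R0}−C_R−C_S = 0.5602 kmol/m³; C_S/C_T = 0.151.

0.151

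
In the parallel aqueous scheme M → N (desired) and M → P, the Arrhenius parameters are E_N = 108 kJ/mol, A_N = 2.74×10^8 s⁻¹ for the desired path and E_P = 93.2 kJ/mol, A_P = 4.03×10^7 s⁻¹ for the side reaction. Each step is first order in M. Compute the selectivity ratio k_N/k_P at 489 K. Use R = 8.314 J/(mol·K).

Since both paths have the same order in M, the concentration cancels and S_{N/P} = k_N/k_P = (A_N/A_P)·exp[(E_P−E_N)/(RT)].
(E_P−E_N)/(RT) = (93.2−108)×10³/(8.314×489) = -14800/4066 = -3.640.
k_N/k_P = (2.74×10^8/4.03×10^7)·exp(-3.640) = 6.799 × 0.02624 = 0.178.

0.178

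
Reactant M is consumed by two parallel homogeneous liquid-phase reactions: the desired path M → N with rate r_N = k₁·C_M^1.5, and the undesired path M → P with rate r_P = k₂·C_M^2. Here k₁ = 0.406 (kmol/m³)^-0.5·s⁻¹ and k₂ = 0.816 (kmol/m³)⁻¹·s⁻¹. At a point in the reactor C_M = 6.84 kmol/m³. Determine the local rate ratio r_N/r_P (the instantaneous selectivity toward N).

0.190

S_{N/P} = r_N/r_P = (k₁·C_M^1.5)/(k₂·C_M^2) = (k₁/k₂)·C_M^-0.5.
= (0.406×6.840^1.5) / (0.816×6.840^2) = 7.263/38.18 = 0.190.
The undesired path is higher order in M, so low C_M (CSTR or dilute feed) favours N.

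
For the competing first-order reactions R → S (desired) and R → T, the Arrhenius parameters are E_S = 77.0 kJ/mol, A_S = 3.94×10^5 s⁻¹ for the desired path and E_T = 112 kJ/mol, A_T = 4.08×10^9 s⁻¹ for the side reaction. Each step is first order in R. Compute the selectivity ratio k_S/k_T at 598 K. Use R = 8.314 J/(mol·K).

0.110

Since both paths have the same order in R, the concentration cancels and S_{S/T} = k_S/k_T = (A_S/A_T)·exp[(E_T−E_S)/(RT)].
(E_T−E_S)/(RT) = (112−77.0)×10³/(8.314×598) = 35000/4972 = 7.040.
k_S/k_T = (3.94×10^5/4.08×10^9)·exp(7.040) = 9.657×10^-5 × 1141 = 0.110.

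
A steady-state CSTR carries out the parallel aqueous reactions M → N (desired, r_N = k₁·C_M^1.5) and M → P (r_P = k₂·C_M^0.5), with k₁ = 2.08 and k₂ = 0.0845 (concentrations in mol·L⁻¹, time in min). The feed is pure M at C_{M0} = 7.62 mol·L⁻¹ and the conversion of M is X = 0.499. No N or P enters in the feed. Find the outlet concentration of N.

Exit C_M = C_{M0}(1−X) = 7.62×0.501 = 3.818 mol·L⁻¹.
A CSTR operates uniformly at the exit composition, giving r_N = 15.52 and r_P = 0.1651 (each k·C_M^n at C_M = 3.818).
Fraction of consumed M going to N: r_N/(r_N+r_P) = 0.9895.
C_N = 0.9895·C_{M0}·X = 0.9895×7.62×0.499 = 3.76 mol·L⁻¹.

3.76 mol·L⁻¹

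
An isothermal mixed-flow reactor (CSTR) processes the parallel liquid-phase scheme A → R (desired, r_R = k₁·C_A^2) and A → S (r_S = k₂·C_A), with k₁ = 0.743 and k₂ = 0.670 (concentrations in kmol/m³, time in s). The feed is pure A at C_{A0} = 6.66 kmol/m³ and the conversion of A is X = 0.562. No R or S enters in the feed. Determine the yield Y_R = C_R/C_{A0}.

Exit C_A = C_{A0}(1−X) = 6.66×0.438 = 2.917 kmol/m³.
In a CSTR the entire volume is at exit conditions, so r_R = 0.743×2.917^2 = 6.322 and r_S = 0.670×2.917 = 1.954.
Fraction of consumed A going to R: r_R/(r_R+r_S) = 0.7639.
C_R = 0.7639·C_{A0}·X = 0.7639×6.66×0.562 = 2.86 kmol/m³; Y_R = C_R/C_{A0} = 0.429.

0.429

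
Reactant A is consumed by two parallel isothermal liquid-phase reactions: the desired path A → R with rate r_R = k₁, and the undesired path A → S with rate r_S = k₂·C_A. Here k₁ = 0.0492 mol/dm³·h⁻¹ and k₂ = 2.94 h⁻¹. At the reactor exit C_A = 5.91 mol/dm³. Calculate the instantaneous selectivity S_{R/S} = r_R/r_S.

S_{R/S} = r_R/r_S = (k₁)/(k₂·C_A) = (k₁/k₂)·C_A⁻¹.
= (0.0492) / (2.94×5.910) = 0.04920/17.38 = 0.00283.

0.00283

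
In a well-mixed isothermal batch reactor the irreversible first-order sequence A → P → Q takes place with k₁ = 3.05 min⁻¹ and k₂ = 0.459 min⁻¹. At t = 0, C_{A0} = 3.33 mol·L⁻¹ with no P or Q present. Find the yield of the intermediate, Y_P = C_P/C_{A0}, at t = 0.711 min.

0.715

Solving the coupled first-order balances gives C_P(t) = [k₁/(k₂−k₁)]·C_{A0}·(e^(−k₁t) − e^(−k₂t)).
e^(−k₁t) = e^(−3.05×0.711) = e^(−2.169) = 0.1143; e^(−k₂t) = e^(−0.3263) = 0.7216.
C_P = 3.05×3.33/(0.459−3.05) × (0.1143−0.7216) = (-3.920)×(-0.6072) = 2.380 mol·L⁻¹.
Y_P = C_P/C_{A0} = 2.380/3.33 = 0.715.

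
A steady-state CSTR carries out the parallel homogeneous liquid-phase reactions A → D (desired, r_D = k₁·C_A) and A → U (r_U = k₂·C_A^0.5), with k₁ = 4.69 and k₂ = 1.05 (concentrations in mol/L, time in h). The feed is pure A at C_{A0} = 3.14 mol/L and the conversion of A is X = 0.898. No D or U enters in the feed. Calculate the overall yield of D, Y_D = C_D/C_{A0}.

0.643

Exit C_A = C_{A0}(1−X) = 3.14×0.102 = 0.3203 mol/L.
Rates in a CSTR are evaluated at the outlet concentration: r_D = 4.69×0.3203 = 1.502, r_U = 1.05×0.3203^0.5 = 0.5942.
Fraction of consumed A going to D: r_D/(r_D+r_U) = 0.7165.
C_D = 0.7165·C_{A0}·X = 0.7165×3.14×0.898 = 2.02 mol/L; Y_D = C_D/C_{A0} = 0.643.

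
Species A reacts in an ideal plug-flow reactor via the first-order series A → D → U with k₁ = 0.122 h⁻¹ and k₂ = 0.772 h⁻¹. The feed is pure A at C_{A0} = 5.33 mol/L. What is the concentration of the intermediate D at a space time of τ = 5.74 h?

0.485 mol/L

For first-order series with pure A initially, C_D(τ) = k₁C_{A0}/(k₂−k₁)·(e^(−k₁τ) − e^(−k₂τ)).
e^(−k₁τ) = e^(−0.122×5.74) = e^(−0.7003) = 0.4964; e^(−k₂τ) = e^(−4.431) = 0.01190.
C_D = 0.122×5.33/(0.772−0.122) × (0.4964−0.01190) = 1.000×0.4845 = 0.4847 mol/L.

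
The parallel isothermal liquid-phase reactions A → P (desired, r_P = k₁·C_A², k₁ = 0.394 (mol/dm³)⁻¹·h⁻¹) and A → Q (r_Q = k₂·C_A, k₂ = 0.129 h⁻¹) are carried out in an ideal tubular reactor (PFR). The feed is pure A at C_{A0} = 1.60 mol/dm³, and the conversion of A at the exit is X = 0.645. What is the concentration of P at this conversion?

0.781 mol/dm³

C_A = C_{A0}(1−X) = 0.5680 mol/dm³.
Along a PFR/batch, dC_Q/dC_A = −r_Q/(r_P+r_Q) = −k₂/(k₂+k₁·C_A).
Integrating from C_{A0} to C_A: C_Q = (0.129/0.394)·ln[(0.129+0.394·1.60)/(0.129+0.394·0.568)] = 0.3274·ln(0.7594/0.3528) = 0.2510 mol/dm³.
Then C_P = (C_{A0}−C_A) − C_Q = 1.032 − 0.2510 = 0.7810 mol/dm³.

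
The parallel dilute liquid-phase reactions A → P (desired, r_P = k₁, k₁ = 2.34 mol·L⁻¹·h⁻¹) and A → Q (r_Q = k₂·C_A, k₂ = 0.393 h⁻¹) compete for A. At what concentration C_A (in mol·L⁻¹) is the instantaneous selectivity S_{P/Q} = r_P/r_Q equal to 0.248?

24.0 mol·L⁻¹

S_{P/Q} = (k₁/k₂)·C_A⁻¹ ⇒ C_A = (S·k₂/k₁)^(-1).
= (0.248×0.393/2.34)^(-1) = (0.04165)^(-1) = 24.0 mol·L⁻¹.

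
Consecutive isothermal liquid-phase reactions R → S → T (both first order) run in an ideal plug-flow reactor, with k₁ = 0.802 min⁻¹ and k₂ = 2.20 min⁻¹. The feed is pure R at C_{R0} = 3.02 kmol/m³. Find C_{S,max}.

0.617 kmol/m³

At the optimum, C_{S,max}/C_{R0} = (k₁/k₂)^[k₂/(k₂−k₁)].
= (0.802/2.20)^(2.20/(2.20−0.802)) = (0.3645)^(1.574) = 0.2043.
C_{S,max} = 0.2043×3.02 = 0.617 kmol/m³.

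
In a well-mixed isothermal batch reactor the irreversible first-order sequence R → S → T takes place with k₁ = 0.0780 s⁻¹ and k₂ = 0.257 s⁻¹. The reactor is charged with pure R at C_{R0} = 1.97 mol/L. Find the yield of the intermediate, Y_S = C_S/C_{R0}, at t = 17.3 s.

0.108

The intermediate concentration in a first-order A→B→C sequence is C_S = k₁C_{R0}(e^(−k₁t) − e^(−k₂t))/(k₂−k₁).
e^(−k₁t) = e^(−0.0780×17.3) = e^(−1.349) = 0.2594; e^(−k₂t) = e^(−4.446) = 0.01172.
C_S = 0.0780×1.97/(0.257−0.0780) × (0.2594−0.01172) = 0.8584×0.2477 = 0.2126 mol/L.
Y_S = C_S/C_{R0} = 0.2126/1.97 = 0.108.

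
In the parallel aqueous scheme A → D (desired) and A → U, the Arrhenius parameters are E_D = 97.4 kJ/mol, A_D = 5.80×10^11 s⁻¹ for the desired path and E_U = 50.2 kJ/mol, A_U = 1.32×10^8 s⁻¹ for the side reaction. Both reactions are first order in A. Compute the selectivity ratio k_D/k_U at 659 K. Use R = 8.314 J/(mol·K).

0.797

With equal orders, S_{D/U} = k_D/k_U = (A_D/A_U)·exp[(E_U−E_D)/(RT)].
(E_U−E_D)/(RT) = (50.2−97.4)×10³/(8.314×659) = -47200/5479 = -8.615.
k_D/k_U = (5.80×10^11/1.32×10^8)·exp(-8.615) = 4394 × 1.814×10^-4 = 0.797.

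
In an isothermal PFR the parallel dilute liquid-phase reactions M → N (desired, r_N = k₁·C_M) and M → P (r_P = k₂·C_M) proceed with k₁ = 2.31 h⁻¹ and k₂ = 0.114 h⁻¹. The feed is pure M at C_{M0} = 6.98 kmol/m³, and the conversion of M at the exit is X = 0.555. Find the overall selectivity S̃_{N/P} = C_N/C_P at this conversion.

20.3

C_M = C_{M0}(1−X) = 3.106 kmol/m³.
Both paths are first order in M, so the instantaneous fraction to N is constant: dC_N/d(−C_M) = k₁/(k₁+k₂) = 0.9530.
C_N = 0.9530·(C_{M0}−C_M) = 0.9530×3.874 = 3.69 kmol/m³.
C_P = (C_{M0}−C_M)−C_N = 0.1822 kmol/m³; S̃_{N/P} = 3.692/0.1822 = 20.3.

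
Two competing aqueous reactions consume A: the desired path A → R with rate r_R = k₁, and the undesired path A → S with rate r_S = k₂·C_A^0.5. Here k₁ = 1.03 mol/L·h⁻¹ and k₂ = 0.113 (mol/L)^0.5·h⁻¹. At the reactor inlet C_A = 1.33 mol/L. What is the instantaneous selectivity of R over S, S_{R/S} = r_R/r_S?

7.90

S_{R/S} = r_R/r_S = (k₁)/(k₂·C_A^0.5) = (k₁/k₂)·C_A^-0.5.
= (1.03) / (0.113×1.330^0.5) = 1.030/0.1303 = 7.90.
The undesired path is higher order in A, so low C_A (CSTR or dilute feed) favours R.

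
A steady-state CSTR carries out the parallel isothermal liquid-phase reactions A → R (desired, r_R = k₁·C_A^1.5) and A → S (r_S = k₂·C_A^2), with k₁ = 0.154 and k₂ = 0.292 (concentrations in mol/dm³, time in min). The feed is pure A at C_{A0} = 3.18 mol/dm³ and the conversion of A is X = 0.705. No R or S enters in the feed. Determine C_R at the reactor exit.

0.790 mol/dm³

Exit C_A = C_{A0}(1−X) = 3.18×0.295 = 0.9381 mol/dm³.
Rates in a CSTR are evaluated at the outlet concentration: r_R = 0.154×0.9381^1.5 = 0.1399, r_S = 0.292×0.9381^2 = 0.2570.
Fraction of consumed A going to R: r_R/(r_R+r_S) = 0.3525.
C_R = 0.3525·C_{A0}·X = 0.3525×3.18×0.705 = 0.790 mol/dm³.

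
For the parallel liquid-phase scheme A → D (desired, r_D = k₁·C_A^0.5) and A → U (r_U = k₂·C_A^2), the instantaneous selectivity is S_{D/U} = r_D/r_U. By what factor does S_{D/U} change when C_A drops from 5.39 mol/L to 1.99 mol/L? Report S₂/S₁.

S_{D/U} = (k₁/k₂)·C_A^-1.5, so S₂/S₁ = (C_{A,2}/C_{A,1})^-1.5.
= (1.99/5.39)^(-1.5) = (0.3692)^(-1.5) = 4.46.
Selectivity toward D rises as C_A falls — low-concentration operation is favoured.

4.46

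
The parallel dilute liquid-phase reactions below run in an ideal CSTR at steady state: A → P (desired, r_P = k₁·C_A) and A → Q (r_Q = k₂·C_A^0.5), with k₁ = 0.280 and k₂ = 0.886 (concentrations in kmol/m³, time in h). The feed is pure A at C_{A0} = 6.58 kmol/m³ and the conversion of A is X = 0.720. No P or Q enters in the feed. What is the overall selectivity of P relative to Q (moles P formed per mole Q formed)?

0.429

Exit C_A = C_{A0}(1−X) = 6.58×0.280 = 1.842 kmol/m³.
A CSTR operates uniformly at the exit composition, giving r_P = 0.5159 and r_Q = 1.203 (each k·C_A^n at C_A = 1.842).
Overall selectivity = C_P/C_Q = r_Pτ/(r_Qτ) = r_P/r_Q = 0.429.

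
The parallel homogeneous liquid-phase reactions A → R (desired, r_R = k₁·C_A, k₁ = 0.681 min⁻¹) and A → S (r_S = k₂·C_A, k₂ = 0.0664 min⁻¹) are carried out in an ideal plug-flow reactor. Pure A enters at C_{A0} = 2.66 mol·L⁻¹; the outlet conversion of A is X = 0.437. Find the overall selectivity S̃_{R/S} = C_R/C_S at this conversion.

10.3

C_A = C_{A0}(1−X) = 1.498 mol·L⁻¹.
Both paths are first order in A, so the instantaneous fraction to R is constant: dC_R/d(−C_A) = k₁/(k₁+k₂) = 0.9112.
C_R = 0.9112·(C_{A0}−C_A) = 0.9112×1.162 = 1.06 mol·L⁻¹.
C_S = (C_{A0}−C_A)−C_R = 0.1033 mol·L⁻¹; S̃_{R/S} = 1.059/0.1033 = 10.3.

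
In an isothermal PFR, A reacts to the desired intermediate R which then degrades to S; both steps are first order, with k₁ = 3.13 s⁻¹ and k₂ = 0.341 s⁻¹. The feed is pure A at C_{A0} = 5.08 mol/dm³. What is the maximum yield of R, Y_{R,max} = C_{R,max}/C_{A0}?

0.763

For a first-order series the maximum intermediate yield is C_{R,max}/C_{A0} = (k₁/k₂)^[k₂/(k₂−k₁)].
= (3.13/0.341)^(0.341/(0.341−3.13)) = (9.179)^(-0.1223) = 0.7626.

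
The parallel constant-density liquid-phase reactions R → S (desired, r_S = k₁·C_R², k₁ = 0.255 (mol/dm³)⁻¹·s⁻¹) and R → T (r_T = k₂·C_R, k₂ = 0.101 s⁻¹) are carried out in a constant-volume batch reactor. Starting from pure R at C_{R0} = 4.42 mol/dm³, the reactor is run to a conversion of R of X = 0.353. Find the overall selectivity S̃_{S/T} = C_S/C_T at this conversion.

C_R = C_{R0}(1−X) = 2.860 mol/dm³.
Along a PFR/batch, dC_T/dC_R = −r_T/(r_S+r_T) = −k₂/(k₂+k₁·C_R).
Integrating from C_{R0} to C_R: C_T = (0.101/0.255)·ln[(0.101+0.255·4.42)/(0.101+0.255·2.86)] = 0.3961·ln(1.228/0.8302) = 0.1551 mol/dm³.
Then C_S = (C_{R0}−C_R) − C_T = 1.560 − 0.1551 = 1.405 mol/dm³.
S̃_{S/T} = C_S/C_T = 1.405/0.1551 = 9.06.

9.06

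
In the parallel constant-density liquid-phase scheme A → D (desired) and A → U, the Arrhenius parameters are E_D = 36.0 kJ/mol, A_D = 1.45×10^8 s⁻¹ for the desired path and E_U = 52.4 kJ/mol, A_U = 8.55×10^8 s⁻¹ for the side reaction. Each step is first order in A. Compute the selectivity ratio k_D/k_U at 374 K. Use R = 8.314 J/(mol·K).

k_D/k_U = (A_D/A_U)·exp[−(E_D−E_U)/(RT)] = (A_D/A_U)·exp[(E_U−E_D)/(RT)].
(E_U−E_D)/(RT) = (52.4−36.0)×10³/(8.314×374) = 16400/3109 = 5.274.
k_D/k_U = (1.45×10^8/8.55×10^8)·exp(5.274) = 0.1696 × 195.2 = 33.1.

33.1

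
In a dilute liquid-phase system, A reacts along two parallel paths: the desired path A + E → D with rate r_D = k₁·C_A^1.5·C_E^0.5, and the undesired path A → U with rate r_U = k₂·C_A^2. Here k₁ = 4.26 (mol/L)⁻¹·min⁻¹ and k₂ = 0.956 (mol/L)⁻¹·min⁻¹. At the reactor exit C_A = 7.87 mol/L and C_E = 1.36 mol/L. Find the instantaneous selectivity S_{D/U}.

1.85

S_{D/U} = r_D/r_U = (k₁·C_A^1.5·C_E^0.5)/(k₂·C_A^2) = (k₁/k₂)·C_A^-0.5·C_E^0.5.
= (4.26×7.870^1.5×1.360^0.5) / (0.956×7.870^2) = 109.7/59.21 = 1.85.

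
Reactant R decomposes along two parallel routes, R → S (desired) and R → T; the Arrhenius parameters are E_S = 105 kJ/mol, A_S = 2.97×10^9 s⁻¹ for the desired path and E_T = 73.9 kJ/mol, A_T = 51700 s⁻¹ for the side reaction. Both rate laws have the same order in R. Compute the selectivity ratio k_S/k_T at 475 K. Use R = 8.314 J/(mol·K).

With equal orders, S_{S/T} = k_S/k_T = (A_S/A_T)·exp[(E_T−E_S)/(RT)].
(E_T−E_S)/(RT) = (73.9−105)×10³/(8.314×475) = -31100/3949 = -7.875.
k_S/k_T = (2.97×10^9/51700)·exp(-7.875) = 57447 × 3.801×10^-4 = 21.8.

21.8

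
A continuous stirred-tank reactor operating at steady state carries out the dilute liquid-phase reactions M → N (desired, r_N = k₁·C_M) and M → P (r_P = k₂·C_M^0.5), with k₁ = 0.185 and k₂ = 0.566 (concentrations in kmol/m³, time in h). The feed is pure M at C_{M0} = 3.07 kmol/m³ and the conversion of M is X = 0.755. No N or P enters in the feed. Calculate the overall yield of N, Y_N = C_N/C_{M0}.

Exit C_M = C_{M0}(1−X) = 3.07×0.245 = 0.7521 kmol/m³.
A CSTR operates uniformly at the exit composition, giving r_N = 0.1391 and r_P = 0.4909 (each k·C_M^n at C_M = 0.7521).
Fraction of consumed M going to N: r_N/(r_N+r_P) = 0.2209.
C_N = 0.2209·C_{M0}·X = 0.2209×3.07×0.755 = 0.512 kmol/m³; Y_N = C_N/C_{M0} = 0.167.

0.167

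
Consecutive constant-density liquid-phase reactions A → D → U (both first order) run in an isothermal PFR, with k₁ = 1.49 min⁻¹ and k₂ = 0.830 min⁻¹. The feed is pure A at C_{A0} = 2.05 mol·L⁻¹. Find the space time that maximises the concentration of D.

The intermediate peaks when r₁ = r₂, i.e. k₁e^(−k₁τ) = k₂e^(−k₂τ), giving τ_opt = ln(k₂/k₁)/(k₂−k₁).
= ln(0.830/1.49)/(0.830−1.49) = ln(0.5570)/-0.6600 = -0.5851/-0.6600 = 0.887 min.

0.887 min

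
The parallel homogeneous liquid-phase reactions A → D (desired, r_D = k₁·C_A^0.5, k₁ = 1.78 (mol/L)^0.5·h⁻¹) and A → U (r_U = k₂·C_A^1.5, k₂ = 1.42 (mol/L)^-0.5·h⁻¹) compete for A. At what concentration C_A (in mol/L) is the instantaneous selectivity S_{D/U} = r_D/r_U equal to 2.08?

0.603 mol/L

S_{D/U} = (k₁/k₂)·C_A⁻¹ ⇒ C_A = (S·k₂/k₁)^(-1).
= (2.08×1.42/1.78)^(-1) = (1.659)^(-1) = 0.603 mol/L.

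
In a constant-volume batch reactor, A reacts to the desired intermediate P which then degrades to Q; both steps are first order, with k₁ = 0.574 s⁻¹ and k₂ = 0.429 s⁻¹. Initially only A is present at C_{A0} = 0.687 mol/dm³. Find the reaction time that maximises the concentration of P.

Setting dC_P/dt = 0 gives t_opt = ln(k₂/k₁)/(k₂−k₁).
= ln(0.429/0.574)/(0.429−0.574) = ln(0.7474)/-0.1450 = -0.2912/-0.1450 = 2.01 s.

2.01 s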